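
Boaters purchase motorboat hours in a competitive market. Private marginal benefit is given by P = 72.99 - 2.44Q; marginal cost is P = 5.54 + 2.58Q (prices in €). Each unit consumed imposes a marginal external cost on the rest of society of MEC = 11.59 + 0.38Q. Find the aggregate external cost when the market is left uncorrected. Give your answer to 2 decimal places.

€190.03

Market equilibrium (private): 5.54 + 2.58Q = 72.99 - 2.44Q → Q_m = 13.4363.
Total external cost = ∫₀^{Q_m} (11.59 + 0.38Q) dQ = 11.59×13.4363 + ½×0.38×13.4363² = 190.0282.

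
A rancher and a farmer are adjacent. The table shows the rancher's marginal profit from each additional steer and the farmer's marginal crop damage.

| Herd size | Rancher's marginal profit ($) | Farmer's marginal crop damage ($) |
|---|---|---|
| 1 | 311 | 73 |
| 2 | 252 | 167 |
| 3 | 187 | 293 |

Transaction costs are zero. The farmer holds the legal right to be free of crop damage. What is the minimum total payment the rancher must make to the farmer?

$240

Efficient level: marginal profit ≥ marginal crop damage through level 2, so k* = 2.
With the farmer holding the right, the rancher must at least compensate total damage at k*: 73 + 167 = 240.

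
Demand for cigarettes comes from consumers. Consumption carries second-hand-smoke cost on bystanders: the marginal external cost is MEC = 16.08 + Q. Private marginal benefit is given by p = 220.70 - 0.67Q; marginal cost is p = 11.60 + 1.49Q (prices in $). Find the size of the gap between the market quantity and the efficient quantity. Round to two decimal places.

Market equilibrium (private): 11.60 + 1.49Q = 220.70 - 0.67Q → Q_m = 96.8056.
Social marginal benefit = demand − MEC = 204.62 - 1.67Q.
Set SMB = MC: 204.62 - 1.67Q = 11.60 + 1.49Q → Q* = 61.0823.
Gap = |96.8056 − 61.0823| = 35.7233.

35.72 units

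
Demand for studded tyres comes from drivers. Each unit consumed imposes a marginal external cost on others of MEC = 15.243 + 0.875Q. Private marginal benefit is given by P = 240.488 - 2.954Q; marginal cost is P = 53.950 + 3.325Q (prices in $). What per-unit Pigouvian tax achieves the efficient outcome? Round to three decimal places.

tax = $36.194 per unit

Social marginal benefit = demand − MEC = 225.245 - 3.829Q.
Set SMB = MC: 225.245 - 3.829Q = 53.950 + 3.325Q → Q* = 23.9439.
The Pigouvian tax equals MEC at Q*: 15.243 + 0.875×23.9439 = 36.1939.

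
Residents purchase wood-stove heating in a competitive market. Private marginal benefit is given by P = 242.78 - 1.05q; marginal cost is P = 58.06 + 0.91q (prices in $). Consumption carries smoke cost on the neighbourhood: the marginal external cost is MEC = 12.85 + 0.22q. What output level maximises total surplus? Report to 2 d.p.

Social marginal benefit = demand − MEC = 229.93 - 1.27q.
Set SMB = MC: 229.93 - 1.27q = 58.06 + 0.91q → q* = 78.8394.

q* = 78.84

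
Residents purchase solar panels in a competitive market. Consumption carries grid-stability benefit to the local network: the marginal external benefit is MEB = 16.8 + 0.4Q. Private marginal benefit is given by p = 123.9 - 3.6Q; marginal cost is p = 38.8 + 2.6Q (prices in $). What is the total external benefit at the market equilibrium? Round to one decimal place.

Market equilibrium (private): 38.8 + 2.6Q = 123.9 - 3.6Q → Q_m = 13.7258.
Total external benefit = ∫₀^{Q_m} (16.8 + 0.4Q) dQ = 16.8×13.7258 + ½×0.4×13.7258² = 268.2730.

$268.3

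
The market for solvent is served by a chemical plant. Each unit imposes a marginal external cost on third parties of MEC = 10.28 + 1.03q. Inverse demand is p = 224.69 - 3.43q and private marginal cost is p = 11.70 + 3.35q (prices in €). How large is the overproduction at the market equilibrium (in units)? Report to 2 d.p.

Market equilibrium (private): 11.70 + 3.35q = 224.69 - 3.43q → q_m = 31.4145.
Social marginal cost = private MC + MEC = 21.98 + 4.38q.
Set SMC = demand: 21.98 + 4.38q = 224.69 - 3.43q → q* = 25.9552.
Gap = |31.4145 − 25.9552| = 5.4593.

5.46 units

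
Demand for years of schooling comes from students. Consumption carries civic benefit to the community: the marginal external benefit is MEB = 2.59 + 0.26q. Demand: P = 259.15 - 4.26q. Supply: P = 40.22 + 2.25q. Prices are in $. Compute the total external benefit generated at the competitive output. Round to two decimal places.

$234.13

Market equilibrium (private): 40.22 + 2.25q = 259.15 - 4.26q → q_m = 33.6298.
Total external benefit = ∫₀^{q_m} (2.59 + 0.26q) dq = 2.59×33.6298 + ½×0.26×33.6298² = 234.1264.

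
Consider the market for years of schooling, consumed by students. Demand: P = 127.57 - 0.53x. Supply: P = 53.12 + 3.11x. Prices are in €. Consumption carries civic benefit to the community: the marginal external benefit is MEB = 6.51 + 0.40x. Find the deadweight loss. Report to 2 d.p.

Market equilibrium (private): 53.12 + 3.11x = 127.57 - 0.53x → x_m = 20.4533.
Social marginal benefit = demand + MEB = 134.08 - 0.13x.
Set SMB = MC: 134.08 - 0.13x = 53.12 + 3.11x → x* = 24.9877.
Height of the DWL triangle at x_m is SMB(x_m) − MC(x_m) = MEB(x_m) = 14.6913.
DWL = ½ × 4.5344 × 14.6913 = 33.3081.

DWL = €33.31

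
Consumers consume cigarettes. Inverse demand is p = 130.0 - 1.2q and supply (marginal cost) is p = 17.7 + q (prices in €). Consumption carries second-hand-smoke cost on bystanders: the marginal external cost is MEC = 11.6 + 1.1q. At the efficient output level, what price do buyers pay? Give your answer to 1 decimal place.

P = €93.4

Social marginal benefit = demand − MEC = 118.4 - 2.3q.
Set SMB = MC: 118.4 - 2.3q = 17.7 + q → q* = 30.5152.
Consumer price on the demand curve at q*: 130.0 − 1.2×30.5152 = 93.3818.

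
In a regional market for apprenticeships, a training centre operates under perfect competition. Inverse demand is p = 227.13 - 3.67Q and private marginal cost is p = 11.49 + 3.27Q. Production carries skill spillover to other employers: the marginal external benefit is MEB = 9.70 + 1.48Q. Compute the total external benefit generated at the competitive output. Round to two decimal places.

1015.85

Market equilibrium (private): 11.49 + 3.27Q = 227.13 - 3.67Q → Q_m = 31.0720.
Total external benefit = ∫₀^{Q_m} (9.70 + 1.48Q) dQ = 9.70×31.0720 + ½×1.48×31.0720² = 1015.8456.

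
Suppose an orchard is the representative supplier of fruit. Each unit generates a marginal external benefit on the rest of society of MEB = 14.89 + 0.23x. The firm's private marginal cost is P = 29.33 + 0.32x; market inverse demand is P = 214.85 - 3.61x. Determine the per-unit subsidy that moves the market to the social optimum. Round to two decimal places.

Social marginal cost = private MC − MEB = 14.44 + 0.09x.
Set SMC = demand: 14.44 + 0.09x = 214.85 - 3.61x → x* = 54.1649.
The Pigouvian subsidy equals MEB at x*: 14.89 + 0.23×54.1649 = 27.3479.

subsidy = 27.35 per unit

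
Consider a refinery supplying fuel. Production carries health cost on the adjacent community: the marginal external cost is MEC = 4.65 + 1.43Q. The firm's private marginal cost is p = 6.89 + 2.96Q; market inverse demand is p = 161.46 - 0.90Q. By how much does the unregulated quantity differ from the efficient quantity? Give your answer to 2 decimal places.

Market equilibrium (private): 6.89 + 2.96Q = 161.46 - 0.90Q → Q_m = 40.0440.
Social marginal cost = private MC + MEC = 11.54 + 4.39Q.
Set SMC = demand: 11.54 + 4.39Q = 161.46 - 0.90Q → Q* = 28.3403.
Gap = |40.0440 − 28.3403| = 11.7037.

11.70 units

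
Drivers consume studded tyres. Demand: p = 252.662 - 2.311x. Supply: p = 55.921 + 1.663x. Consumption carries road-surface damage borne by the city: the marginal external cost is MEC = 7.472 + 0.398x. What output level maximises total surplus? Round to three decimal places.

x* = 43.291

Social marginal benefit = demand − MEC = 245.190 - 2.709x.
Set SMB = MC: 245.190 - 2.709x = 55.921 + 1.663x → x* = 43.2912.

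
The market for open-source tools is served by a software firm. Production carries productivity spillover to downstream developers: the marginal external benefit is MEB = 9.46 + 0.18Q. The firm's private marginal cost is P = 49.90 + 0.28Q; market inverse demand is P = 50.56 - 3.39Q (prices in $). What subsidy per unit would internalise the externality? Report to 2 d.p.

subsidy = $9.98 per unit

Social marginal cost = private MC − MEB = 40.44 + 0.10Q.
Set SMC = demand: 40.44 + 0.10Q = 50.56 - 3.39Q → Q* = 2.8997.
The Pigouvian subsidy equals MEB at Q*: 9.46 + 0.18×2.8997 = 9.9819.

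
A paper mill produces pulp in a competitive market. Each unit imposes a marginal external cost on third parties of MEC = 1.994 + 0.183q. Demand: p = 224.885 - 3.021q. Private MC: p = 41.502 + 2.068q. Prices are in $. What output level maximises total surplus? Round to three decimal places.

Social marginal cost = private MC + MEC = 43.496 + 2.251q.
Set SMC = demand: 43.496 + 2.251q = 224.885 - 3.021q → q* = 34.4061.

q* = 34.406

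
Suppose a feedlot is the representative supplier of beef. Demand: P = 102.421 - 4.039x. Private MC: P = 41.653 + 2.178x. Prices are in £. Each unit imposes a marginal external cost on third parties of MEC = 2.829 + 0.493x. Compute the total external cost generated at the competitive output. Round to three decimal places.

£51.203

Market equilibrium (private): 41.653 + 2.178x = 102.421 - 4.039x → x_m = 9.7745.
Total external cost = ∫₀^{x_m} (2.829 + 0.493x) dx = 2.829×9.7745 + ½×0.493×9.7745² = 51.2029.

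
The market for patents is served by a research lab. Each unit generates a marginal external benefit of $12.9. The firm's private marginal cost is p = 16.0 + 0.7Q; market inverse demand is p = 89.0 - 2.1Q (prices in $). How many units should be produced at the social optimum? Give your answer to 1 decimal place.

Q* = 30.7

Social marginal cost = private MC − MEB = 3.1 + 0.7Q.
Set SMC = demand: 3.1 + 0.7Q = 89.0 - 2.1Q → Q* = 30.6786.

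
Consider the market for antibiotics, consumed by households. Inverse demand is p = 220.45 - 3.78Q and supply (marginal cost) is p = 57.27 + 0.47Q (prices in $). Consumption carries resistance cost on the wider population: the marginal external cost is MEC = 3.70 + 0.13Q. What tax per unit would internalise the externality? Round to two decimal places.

tax = $8.43 per unit

Social marginal benefit = demand − MEC = 216.75 - 3.91Q.
Set SMB = MC: 216.75 - 3.91Q = 57.27 + 0.47Q → Q* = 36.4110.
The Pigouvian tax equals MEC at Q*: 3.70 + 0.13×36.4110 = 8.4334.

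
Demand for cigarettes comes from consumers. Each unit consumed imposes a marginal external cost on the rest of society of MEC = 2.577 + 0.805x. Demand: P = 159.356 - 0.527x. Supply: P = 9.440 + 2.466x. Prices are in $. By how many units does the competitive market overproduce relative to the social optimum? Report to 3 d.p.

11.295 units

Market equilibrium (private): 9.440 + 2.466x = 159.356 - 0.527x → x_m = 50.0889.
Social marginal benefit = demand − MEC = 156.779 - 1.332x.
Set SMB = MC: 156.779 - 1.332x = 9.440 + 2.466x → x* = 38.7938.
Gap = |50.0889 − 38.7938| = 11.2951.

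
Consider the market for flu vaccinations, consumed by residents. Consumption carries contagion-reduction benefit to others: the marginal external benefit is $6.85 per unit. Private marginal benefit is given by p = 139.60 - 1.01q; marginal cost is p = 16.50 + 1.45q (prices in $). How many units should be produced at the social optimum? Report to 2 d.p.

q* = 52.83

Social marginal benefit = demand + MEB = 146.45 - 1.01q.
Set SMB = MC: 146.45 - 1.01q = 16.50 + 1.45q → q* = 52.8252.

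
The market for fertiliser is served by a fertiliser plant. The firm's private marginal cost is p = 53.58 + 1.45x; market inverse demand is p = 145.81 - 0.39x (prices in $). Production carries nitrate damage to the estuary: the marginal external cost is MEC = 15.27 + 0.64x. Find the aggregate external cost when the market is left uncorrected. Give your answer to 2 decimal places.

$1569.41

Market equilibrium (private): 53.58 + 1.45x = 145.81 - 0.39x → x_m = 50.1250.
Total external cost = ∫₀^{x_m} (15.27 + 0.64x) dx = 15.27×50.1250 + ½×0.64×50.1250² = 1569.4138.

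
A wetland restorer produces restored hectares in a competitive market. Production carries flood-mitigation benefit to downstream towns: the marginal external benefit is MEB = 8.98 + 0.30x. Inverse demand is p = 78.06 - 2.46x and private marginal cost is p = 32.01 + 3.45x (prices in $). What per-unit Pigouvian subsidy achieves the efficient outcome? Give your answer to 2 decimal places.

subsidy = $11.92 per unit

Social marginal cost = private MC − MEB = 23.03 + 3.15x.
Set SMC = demand: 23.03 + 3.15x = 78.06 - 2.46x → x* = 9.8093.
The Pigouvian subsidy equals MEB at x*: 8.98 + 0.30×9.8093 = 11.9228.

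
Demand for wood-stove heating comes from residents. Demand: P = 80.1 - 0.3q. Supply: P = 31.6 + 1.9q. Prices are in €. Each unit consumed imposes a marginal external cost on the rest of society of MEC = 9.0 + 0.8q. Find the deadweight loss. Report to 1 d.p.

DWL = €118.2

Market equilibrium (private): 31.6 + 1.9q = 80.1 - 0.3q → q_m = 22.0455.
Social marginal benefit = demand − MEC = 71.1 - 1.1q.
Set SMB = MC: 71.1 - 1.1q = 31.6 + 1.9q → q* = 13.1667.
Between q* and q_m the wedge MC − SMB runs linearly from 0 to MEC(q_m), so the loss is a triangle.
DWL = ½ × 8.8788 × 26.6364 = 118.2496.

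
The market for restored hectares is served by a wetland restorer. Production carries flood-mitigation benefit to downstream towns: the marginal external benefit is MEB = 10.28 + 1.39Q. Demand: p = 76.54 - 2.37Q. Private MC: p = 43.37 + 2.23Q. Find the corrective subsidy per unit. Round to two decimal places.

subsidy = 29.09 per unit

Social marginal cost = private MC − MEB = 33.09 + 0.84Q.
Set SMC = demand: 33.09 + 0.84Q = 76.54 - 2.37Q → Q* = 13.5358.
The Pigouvian subsidy equals MEB at Q*: 10.28 + 1.39×13.5358 = 29.0948.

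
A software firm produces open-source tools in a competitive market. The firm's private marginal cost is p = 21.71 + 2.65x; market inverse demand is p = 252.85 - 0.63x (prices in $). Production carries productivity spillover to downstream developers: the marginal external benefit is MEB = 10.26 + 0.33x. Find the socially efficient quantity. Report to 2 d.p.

x* = 81.83

Social marginal cost = private MC − MEB = 11.45 + 2.32x.
Set SMC = demand: 11.45 + 2.32x = 252.85 - 0.63x → x* = 81.8305.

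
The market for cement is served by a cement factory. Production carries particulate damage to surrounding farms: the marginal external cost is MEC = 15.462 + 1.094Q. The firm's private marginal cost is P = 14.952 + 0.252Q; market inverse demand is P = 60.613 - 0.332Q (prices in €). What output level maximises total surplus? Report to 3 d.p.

Q* = 17.997

Social marginal cost = private MC + MEC = 30.414 + 1.346Q.
Set SMC = demand: 30.414 + 1.346Q = 60.613 - 0.332Q → Q* = 17.9970.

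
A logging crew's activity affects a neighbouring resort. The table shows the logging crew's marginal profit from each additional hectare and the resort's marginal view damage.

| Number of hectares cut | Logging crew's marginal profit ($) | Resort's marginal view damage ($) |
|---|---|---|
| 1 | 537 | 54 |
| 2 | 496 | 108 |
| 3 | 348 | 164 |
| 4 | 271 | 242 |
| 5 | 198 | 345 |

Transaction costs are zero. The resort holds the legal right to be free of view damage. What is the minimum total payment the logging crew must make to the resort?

$568

Efficient level: marginal profit ≥ marginal view damage through level 4, so k* = 4.
With the resort holding the right, the logging crew must at least compensate total damage at k*: 54 + 108 + 164 + 242 = 568.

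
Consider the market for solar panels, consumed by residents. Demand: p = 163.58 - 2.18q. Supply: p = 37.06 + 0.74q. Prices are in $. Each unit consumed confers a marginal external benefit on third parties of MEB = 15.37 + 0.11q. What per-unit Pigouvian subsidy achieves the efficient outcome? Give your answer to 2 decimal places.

subsidy = $20.92 per unit

Social marginal benefit = demand + MEB = 178.95 - 2.07q.
Set SMB = MC: 178.95 - 2.07q = 37.06 + 0.74q → q* = 50.4947.
The Pigouvian subsidy equals MEB at q*: 15.37 + 0.11×50.4947 = 20.9244.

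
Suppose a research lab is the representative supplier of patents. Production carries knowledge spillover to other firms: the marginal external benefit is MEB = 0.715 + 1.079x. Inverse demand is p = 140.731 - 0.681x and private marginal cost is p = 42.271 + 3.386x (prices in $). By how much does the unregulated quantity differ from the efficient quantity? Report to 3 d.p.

8.982 units

Market equilibrium (private): 42.271 + 3.386x = 140.731 - 0.681x → x_m = 24.2095.
Social marginal cost = private MC − MEB = 41.556 + 2.307x.
Set SMC = demand: 41.556 + 2.307x = 140.731 - 0.681x → x* = 33.1911.
Gap = |24.2095 − 33.1911| = 8.9816.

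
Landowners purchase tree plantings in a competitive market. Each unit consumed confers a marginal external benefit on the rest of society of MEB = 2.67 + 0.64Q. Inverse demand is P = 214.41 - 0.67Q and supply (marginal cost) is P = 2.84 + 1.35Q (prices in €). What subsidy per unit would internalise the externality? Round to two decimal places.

subsidy = €102.03 per unit

Social marginal benefit = demand + MEB = 217.08 - 0.03Q.
Set SMB = MC: 217.08 - 0.03Q = 2.84 + 1.35Q → Q* = 155.2464.
The Pigouvian subsidy equals MEB at Q*: 2.67 + 0.64×155.2464 = 102.0277.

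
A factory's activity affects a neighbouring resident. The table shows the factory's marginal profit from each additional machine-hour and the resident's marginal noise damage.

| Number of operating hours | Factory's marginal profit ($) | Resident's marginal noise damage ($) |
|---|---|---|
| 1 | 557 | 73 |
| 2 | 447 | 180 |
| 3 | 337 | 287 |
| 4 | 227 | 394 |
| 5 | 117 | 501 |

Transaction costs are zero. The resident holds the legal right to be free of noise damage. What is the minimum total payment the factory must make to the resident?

Efficient level: marginal profit ≥ marginal noise damage through level 3, so k* = 3.
With the resident holding the right, the factory must at least compensate total damage at k*: 73 + 180 + 287 = 540.

$540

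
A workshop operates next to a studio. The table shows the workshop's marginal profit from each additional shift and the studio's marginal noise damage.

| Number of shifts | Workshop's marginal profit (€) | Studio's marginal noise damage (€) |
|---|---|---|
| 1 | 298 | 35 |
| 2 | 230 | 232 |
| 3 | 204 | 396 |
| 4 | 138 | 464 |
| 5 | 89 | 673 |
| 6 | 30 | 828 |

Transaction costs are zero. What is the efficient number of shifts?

Bargaining reaches the level where marginal profit last exceeds marginal noise damage.
That holds through level 1 (298 ≥ 35) but not at 2 (230 < 232).

1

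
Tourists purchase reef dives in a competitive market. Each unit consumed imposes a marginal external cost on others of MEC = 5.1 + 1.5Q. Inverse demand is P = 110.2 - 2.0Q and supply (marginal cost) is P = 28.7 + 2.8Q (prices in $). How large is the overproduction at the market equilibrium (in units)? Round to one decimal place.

Market equilibrium (private): 28.7 + 2.8Q = 110.2 - 2.0Q → Q_m = 16.9792.
Social marginal benefit = demand − MEC = 105.1 - 3.5Q.
Set SMB = MC: 105.1 - 3.5Q = 28.7 + 2.8Q → Q* = 12.1270.
Gap = |16.9792 − 12.1270| = 4.8522.

4.9 units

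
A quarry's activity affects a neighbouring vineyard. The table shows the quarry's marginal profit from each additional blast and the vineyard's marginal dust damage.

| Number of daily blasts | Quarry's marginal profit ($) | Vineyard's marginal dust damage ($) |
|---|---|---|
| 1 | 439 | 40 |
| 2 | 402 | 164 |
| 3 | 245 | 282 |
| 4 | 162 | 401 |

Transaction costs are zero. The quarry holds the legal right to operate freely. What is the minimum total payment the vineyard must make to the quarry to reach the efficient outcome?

Left alone the quarry would choose level 4 (marginal profit stays positive).
Efficient level: k* = 2 (marginal profit ≥ marginal dust damage through 2).
The vineyard must at least cover the quarry's forgone profit from cutting 4→2: 245 + 162 = 407.

$407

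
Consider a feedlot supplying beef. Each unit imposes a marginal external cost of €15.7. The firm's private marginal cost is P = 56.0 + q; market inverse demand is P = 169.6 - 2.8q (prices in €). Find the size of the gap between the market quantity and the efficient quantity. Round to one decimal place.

4.1 units

Market equilibrium (private): 56.0 + q = 169.6 - 2.8q → q_m = 29.8947.
Social marginal cost = private MC + MEC = 71.7 + q.
Set SMC = demand: 71.7 + q = 169.6 - 2.8q → q* = 25.7632.
Gap = |29.8947 − 25.7632| = 4.1315.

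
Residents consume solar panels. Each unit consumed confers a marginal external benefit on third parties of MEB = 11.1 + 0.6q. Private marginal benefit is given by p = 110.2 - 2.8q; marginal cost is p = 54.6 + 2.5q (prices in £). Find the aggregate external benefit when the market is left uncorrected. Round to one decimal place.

£149.5

Market equilibrium (private): 54.6 + 2.5q = 110.2 - 2.8q → q_m = 10.4906.
Total external benefit = ∫₀^{q_m} (11.1 + 0.6q) dq = 11.1×10.4906 + ½×0.6×10.4906² = 149.4615.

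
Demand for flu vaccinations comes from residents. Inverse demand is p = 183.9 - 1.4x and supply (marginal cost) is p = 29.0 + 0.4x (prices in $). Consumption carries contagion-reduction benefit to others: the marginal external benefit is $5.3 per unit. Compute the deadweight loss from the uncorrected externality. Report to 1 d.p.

Market equilibrium (private): 29.0 + 0.4x = 183.9 - 1.4x → x_m = 86.0556.
Social marginal benefit = demand + MEB = 189.2 - 1.4x.
Set SMB = MC: 189.2 - 1.4x = 29.0 + 0.4x → x* = 89.0000.
Between x* and x_m the wedge SMB − MC runs linearly from 0 to MEB(x_m), so the loss is a triangle.
DWL = ½ × 2.9444 × 5.3000 = 7.8027.

DWL = $7.8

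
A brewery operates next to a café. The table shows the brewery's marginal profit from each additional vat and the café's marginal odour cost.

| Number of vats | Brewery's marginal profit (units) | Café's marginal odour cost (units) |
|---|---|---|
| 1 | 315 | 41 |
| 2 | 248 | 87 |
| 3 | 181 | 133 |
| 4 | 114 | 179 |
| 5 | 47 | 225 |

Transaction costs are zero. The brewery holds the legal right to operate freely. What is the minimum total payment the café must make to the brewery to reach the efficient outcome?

161

Left alone the brewery would choose level 5 (marginal profit stays positive).
Efficient level: k* = 3 (marginal profit ≥ marginal odour cost through 3).
The café must at least cover the brewery's forgone profit from cutting 5→3: 114 + 47 = 161.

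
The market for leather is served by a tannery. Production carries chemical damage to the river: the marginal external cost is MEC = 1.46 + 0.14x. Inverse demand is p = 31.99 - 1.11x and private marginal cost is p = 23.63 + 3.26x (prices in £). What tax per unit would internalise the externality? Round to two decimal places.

tax = £1.67 per unit

Social marginal cost = private MC + MEC = 25.09 + 3.40x.
Set SMC = demand: 25.09 + 3.40x = 31.99 - 1.11x → x* = 1.5299.
The Pigouvian tax equals MEC at x*: 1.46 + 0.14×1.5299 = 1.6742.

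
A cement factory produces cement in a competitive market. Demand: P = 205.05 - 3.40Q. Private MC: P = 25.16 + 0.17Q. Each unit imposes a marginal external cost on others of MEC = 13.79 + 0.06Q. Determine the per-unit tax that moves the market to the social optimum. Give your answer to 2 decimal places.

tax = 16.54 per unit

Social marginal cost = private MC + MEC = 38.95 + 0.23Q.
Set SMC = demand: 38.95 + 0.23Q = 205.05 - 3.40Q → Q* = 45.7576.
The Pigouvian tax equals MEC at Q*: 13.79 + 0.06×45.7576 = 16.5355.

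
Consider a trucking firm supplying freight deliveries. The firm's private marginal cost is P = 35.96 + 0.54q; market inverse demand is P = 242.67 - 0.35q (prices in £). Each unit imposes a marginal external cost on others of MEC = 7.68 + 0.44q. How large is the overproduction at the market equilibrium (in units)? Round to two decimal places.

82.61 units

Market equilibrium (private): 35.96 + 0.54q = 242.67 - 0.35q → q_m = 232.2584.
Social marginal cost = private MC + MEC = 43.64 + 0.98q.
Set SMC = demand: 43.64 + 0.98q = 242.67 - 0.35q → q* = 149.6466.
Gap = |232.2584 − 149.6466| = 82.6118.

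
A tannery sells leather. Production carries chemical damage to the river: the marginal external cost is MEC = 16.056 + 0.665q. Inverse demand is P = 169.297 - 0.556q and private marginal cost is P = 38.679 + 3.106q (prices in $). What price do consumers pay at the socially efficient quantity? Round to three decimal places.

Social marginal cost = private MC + MEC = 54.735 + 3.771q.
Set SMC = demand: 54.735 + 3.771q = 169.297 - 0.556q → q* = 26.4761.
Consumer price on the demand curve at q*: 169.297 − 0.556×26.4761 = 154.5763.

P = $154.576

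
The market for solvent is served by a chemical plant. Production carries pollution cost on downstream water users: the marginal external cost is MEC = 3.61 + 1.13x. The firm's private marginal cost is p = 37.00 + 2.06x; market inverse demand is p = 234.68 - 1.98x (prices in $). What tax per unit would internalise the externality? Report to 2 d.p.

Social marginal cost = private MC + MEC = 40.61 + 3.19x.
Set SMC = demand: 40.61 + 3.19x = 234.68 - 1.98x → x* = 37.5377.
The Pigouvian tax equals MEC at x*: 3.61 + 1.13×37.5377 = 46.0276.

tax = $46.03 per unit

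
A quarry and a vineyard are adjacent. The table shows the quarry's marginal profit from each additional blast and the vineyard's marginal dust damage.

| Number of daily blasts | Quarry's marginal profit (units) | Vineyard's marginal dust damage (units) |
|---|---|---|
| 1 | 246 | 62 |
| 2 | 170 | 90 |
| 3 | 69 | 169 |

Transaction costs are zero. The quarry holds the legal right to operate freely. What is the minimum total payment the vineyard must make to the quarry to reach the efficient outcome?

69

Left alone the quarry would choose level 3 (marginal profit stays positive).
Efficient level: k* = 2 (marginal profit ≥ marginal dust damage through 2).
The vineyard must at least cover the quarry's forgone profit from cutting 3→2: 69 = 69.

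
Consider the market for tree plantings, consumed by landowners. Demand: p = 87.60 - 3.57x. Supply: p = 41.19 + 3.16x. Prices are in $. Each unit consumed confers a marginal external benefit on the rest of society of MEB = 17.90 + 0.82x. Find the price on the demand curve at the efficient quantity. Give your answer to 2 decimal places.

P = $48.75

Social marginal benefit = demand + MEB = 105.50 - 2.75x.
Set SMB = MC: 105.50 - 2.75x = 41.19 + 3.16x → x* = 10.8816.
Consumer price on the demand curve at x*: 87.60 − 3.57×10.8816 = 48.7527.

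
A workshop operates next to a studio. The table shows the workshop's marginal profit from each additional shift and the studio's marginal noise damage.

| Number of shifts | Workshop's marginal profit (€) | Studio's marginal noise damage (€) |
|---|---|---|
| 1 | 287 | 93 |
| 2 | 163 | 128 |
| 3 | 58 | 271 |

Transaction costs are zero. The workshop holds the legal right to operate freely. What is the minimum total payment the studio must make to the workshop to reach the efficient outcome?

€58

Left alone the workshop would choose level 3 (marginal profit stays positive).
Efficient level: k* = 2 (marginal profit ≥ marginal noise damage through 2).
The studio must at least cover the workshop's forgone profit from cutting 3→2: 58 = 58.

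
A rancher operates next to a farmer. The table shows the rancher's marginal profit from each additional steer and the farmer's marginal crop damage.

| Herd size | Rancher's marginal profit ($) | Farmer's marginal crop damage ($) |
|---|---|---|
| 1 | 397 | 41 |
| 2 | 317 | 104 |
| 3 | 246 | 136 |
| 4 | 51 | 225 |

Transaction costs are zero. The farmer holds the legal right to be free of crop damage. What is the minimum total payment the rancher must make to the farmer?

Efficient level: marginal profit ≥ marginal crop damage through level 3, so k* = 3.
With the farmer holding the right, the rancher must at least compensate total damage at k*: 41 + 104 + 136 = 281.

$281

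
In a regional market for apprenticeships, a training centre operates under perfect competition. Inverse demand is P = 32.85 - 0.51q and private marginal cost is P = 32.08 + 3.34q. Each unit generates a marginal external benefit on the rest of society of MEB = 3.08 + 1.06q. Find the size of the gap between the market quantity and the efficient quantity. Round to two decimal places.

Market equilibrium (private): 32.08 + 3.34q = 32.85 - 0.51q → q_m = 0.2000.
Social marginal cost = private MC − MEB = 29.00 + 2.28q.
Set SMC = demand: 29.00 + 2.28q = 32.85 - 0.51q → q* = 1.3799.
Gap = |0.2000 − 1.3799| = 1.1799.

1.18 units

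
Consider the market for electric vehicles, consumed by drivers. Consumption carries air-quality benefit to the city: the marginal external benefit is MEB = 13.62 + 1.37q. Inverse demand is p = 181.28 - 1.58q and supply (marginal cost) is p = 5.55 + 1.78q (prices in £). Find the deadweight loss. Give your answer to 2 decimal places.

Market equilibrium (private): 5.55 + 1.78q = 181.28 - 1.58q → q_m = 52.3006.
Social marginal benefit = demand + MEB = 194.90 - 0.21q.
Set SMB = MC: 194.90 - 0.21q = 5.55 + 1.78q → q* = 95.1508.
The welfare-loss triangle has base |q_m − q*| and height MEB(q_m) (the vertical gap between SMB and MC is zero at q* and MEB at q_m).
DWL = ½ × 42.8502 × 85.2718 = 1826.9568.

DWL = £1826.96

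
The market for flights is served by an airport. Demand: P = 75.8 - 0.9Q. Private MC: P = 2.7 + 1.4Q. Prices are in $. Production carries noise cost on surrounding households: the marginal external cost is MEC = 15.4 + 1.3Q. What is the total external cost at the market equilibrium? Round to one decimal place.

$1146.0

Market equilibrium (private): 2.7 + 1.4Q = 75.8 - 0.9Q → Q_m = 31.7826.
Total external cost = ∫₀^{Q_m} (15.4 + 1.3Q) dQ = 15.4×31.7826 + ½×1.3×31.7826² = 1146.0389.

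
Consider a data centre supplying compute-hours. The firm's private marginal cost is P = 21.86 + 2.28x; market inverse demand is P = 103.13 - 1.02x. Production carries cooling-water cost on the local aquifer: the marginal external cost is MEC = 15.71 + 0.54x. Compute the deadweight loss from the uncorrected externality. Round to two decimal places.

Market equilibrium (private): 21.86 + 2.28x = 103.13 - 1.02x → x_m = 24.6273.
Social marginal cost = private MC + MEC = 37.57 + 2.82x.
Set SMC = demand: 37.57 + 2.82x = 103.13 - 1.02x → x* = 17.0729.
The welfare-loss triangle has base |x_m − x*| and height MEC(x_m) (the vertical gap between SMC and demand is zero at x* and MEC at x_m).
DWL = ½ × 7.5544 × 29.0087 = 109.5717.

DWL = 109.57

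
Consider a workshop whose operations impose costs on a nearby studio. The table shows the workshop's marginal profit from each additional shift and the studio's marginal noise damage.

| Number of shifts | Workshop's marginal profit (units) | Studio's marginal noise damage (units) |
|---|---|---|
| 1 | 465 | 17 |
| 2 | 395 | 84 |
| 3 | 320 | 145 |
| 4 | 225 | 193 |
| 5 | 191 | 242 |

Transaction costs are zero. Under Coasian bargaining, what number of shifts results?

4

Bargaining reaches the level where marginal profit last exceeds marginal noise damage.
That holds through level 4 (225 ≥ 193) but not at 5 (191 < 242).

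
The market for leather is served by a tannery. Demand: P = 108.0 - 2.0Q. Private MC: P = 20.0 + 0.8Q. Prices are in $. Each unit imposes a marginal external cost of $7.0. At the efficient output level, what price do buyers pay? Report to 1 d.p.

Social marginal cost = private MC + MEC = 27.0 + 0.8Q.
Set SMC = demand: 27.0 + 0.8Q = 108.0 - 2.0Q → Q* = 28.9286.
Consumer price on the demand curve at Q*: 108.0 − 2.0×28.9286 = 50.1428.

P = $50.1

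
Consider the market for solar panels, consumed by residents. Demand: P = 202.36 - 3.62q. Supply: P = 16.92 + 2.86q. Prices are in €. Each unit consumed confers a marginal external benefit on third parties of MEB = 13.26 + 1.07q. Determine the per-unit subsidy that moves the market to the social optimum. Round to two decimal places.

subsidy = €52.56 per unit

Social marginal benefit = demand + MEB = 215.62 - 2.55q.
Set SMB = MC: 215.62 - 2.55q = 16.92 + 2.86q → q* = 36.7283.
The Pigouvian subsidy equals MEB at q*: 13.26 + 1.07×36.7283 = 52.5593.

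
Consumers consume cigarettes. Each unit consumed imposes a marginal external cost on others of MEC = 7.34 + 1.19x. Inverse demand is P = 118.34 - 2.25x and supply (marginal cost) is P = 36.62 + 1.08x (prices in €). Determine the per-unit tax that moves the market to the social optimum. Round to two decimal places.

tax = €26.92 per unit

Social marginal benefit = demand − MEC = 111.00 - 3.44x.
Set SMB = MC: 111.00 - 3.44x = 36.62 + 1.08x → x* = 16.4558.
The Pigouvian tax equals MEC at x*: 7.34 + 1.19×16.4558 = 26.9224.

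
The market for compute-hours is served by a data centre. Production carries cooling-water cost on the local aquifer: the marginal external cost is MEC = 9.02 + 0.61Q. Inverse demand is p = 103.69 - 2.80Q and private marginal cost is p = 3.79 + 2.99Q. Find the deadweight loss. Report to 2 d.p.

Market equilibrium (private): 3.79 + 2.99Q = 103.69 - 2.80Q → Q_m = 17.2539.
Social marginal cost = private MC + MEC = 12.81 + 3.60Q.
Set SMC = demand: 12.81 + 3.60Q = 103.69 - 2.80Q → Q* = 14.2000.
The welfare-loss triangle has base |Q_m − Q*| and height MEC(Q_m) (the vertical gap between SMC and demand is zero at Q* and MEC at Q_m).
DWL = ½ × 3.0539 × 19.5449 = 29.8441.

DWL = 29.84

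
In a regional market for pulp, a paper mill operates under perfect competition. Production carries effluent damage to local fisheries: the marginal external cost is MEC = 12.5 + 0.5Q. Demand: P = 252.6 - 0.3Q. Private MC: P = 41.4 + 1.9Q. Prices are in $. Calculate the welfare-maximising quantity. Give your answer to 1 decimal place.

Q* = 73.6

Social marginal cost = private MC + MEC = 53.9 + 2.4Q.
Set SMC = demand: 53.9 + 2.4Q = 252.6 - 0.3Q → Q* = 73.5926.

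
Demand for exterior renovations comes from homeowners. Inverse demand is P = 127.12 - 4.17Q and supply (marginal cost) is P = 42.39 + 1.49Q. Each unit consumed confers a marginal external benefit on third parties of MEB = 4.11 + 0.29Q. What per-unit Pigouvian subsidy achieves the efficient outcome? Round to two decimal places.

Social marginal benefit = demand + MEB = 131.23 - 3.88Q.
Set SMB = MC: 131.23 - 3.88Q = 42.39 + 1.49Q → Q* = 16.5438.
The Pigouvian subsidy equals MEB at Q*: 4.11 + 0.29×16.5438 = 8.9077.

subsidy = 8.91 per unit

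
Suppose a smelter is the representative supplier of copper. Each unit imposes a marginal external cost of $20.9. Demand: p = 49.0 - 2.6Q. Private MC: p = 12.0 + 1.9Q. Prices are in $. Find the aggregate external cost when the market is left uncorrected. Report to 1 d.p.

Market equilibrium (private): 12.0 + 1.9Q = 49.0 - 2.6Q → Q_m = 8.2222.
Total external cost = MEC × Q_m = 20.9 × 8.2222 = 171.8440.

$171.8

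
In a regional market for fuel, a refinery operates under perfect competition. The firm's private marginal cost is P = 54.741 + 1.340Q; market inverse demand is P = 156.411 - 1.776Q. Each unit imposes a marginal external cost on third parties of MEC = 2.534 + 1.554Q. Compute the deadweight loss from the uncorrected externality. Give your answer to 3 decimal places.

Market equilibrium (private): 54.741 + 1.340Q = 156.411 - 1.776Q → Q_m = 32.6284.
Social marginal cost = private MC + MEC = 57.275 + 2.894Q.
Set SMC = demand: 57.275 + 2.894Q = 156.411 - 1.776Q → Q* = 21.2283.
The welfare-loss triangle has base |Q_m − Q*| and height MEC(Q_m) (the vertical gap between SMC and demand is zero at Q* and MEC at Q_m).
DWL = ½ × 11.4001 × 53.2385 = 303.4621.

DWL = 303.462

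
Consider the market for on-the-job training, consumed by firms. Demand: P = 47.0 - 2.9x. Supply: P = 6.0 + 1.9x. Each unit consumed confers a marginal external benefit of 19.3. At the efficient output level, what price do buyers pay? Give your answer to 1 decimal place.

Social marginal benefit = demand + MEB = 66.3 - 2.9x.
Set SMB = MC: 66.3 - 2.9x = 6.0 + 1.9x → x* = 12.5625.
Consumer price on the demand curve at x*: 47.0 − 2.9×12.5625 = 10.5688.

P = 10.6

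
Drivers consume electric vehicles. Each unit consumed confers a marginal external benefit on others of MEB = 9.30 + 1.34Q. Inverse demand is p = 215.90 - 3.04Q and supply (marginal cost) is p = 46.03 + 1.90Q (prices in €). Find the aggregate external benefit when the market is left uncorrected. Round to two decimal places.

€1112.03

Market equilibrium (private): 46.03 + 1.90Q = 215.90 - 3.04Q → Q_m = 34.3866.
Total external benefit = ∫₀^{Q_m} (9.30 + 1.34Q) dQ = 9.30×34.3866 + ½×1.34×34.3866² = 1112.0290.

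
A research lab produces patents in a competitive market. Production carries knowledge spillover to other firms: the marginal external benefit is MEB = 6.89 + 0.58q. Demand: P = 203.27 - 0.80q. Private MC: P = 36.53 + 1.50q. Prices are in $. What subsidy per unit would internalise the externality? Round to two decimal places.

Social marginal cost = private MC − MEB = 29.64 + 0.92q.
Set SMC = demand: 29.64 + 0.92q = 203.27 - 0.80q → q* = 100.9477.
The Pigouvian subsidy equals MEB at q*: 6.89 + 0.58×100.9477 = 65.4397.

subsidy = $65.44 per unit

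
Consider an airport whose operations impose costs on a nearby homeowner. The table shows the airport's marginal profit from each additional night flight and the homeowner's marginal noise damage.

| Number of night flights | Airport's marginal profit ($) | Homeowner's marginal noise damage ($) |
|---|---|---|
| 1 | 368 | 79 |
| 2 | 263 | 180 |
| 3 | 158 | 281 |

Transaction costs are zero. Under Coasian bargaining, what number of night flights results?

Bargaining reaches the level where marginal profit last exceeds marginal noise damage.
That holds through level 2 (263 ≥ 180) but not at 3 (158 < 281).

2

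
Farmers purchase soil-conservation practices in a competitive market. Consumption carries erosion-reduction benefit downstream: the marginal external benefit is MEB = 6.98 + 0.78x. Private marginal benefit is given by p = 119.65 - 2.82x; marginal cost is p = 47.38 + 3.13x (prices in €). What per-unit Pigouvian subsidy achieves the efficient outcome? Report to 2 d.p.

Social marginal benefit = demand + MEB = 126.63 - 2.04x.
Set SMB = MC: 126.63 - 2.04x = 47.38 + 3.13x → x* = 15.3288.
The Pigouvian subsidy equals MEB at x*: 6.98 + 0.78×15.3288 = 18.9365.

subsidy = €18.94 per unit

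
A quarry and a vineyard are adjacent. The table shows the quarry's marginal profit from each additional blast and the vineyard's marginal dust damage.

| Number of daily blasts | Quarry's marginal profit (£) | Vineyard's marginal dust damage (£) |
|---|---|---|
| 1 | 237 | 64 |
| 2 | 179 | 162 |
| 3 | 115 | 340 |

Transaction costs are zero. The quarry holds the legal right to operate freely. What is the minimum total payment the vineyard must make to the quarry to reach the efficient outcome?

Left alone the quarry would choose level 3 (marginal profit stays positive).
Efficient level: k* = 2 (marginal profit ≥ marginal dust damage through 2).
The vineyard must at least cover the quarry's forgone profit from cutting 3→2: 115 = 115.

£115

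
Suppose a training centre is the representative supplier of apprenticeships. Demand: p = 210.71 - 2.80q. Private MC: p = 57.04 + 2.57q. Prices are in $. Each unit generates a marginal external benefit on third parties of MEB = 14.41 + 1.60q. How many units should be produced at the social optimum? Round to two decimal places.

Social marginal cost = private MC − MEB = 42.63 + 0.97q.
Set SMC = demand: 42.63 + 0.97q = 210.71 - 2.80q → q* = 44.5836.

q* = 44.58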